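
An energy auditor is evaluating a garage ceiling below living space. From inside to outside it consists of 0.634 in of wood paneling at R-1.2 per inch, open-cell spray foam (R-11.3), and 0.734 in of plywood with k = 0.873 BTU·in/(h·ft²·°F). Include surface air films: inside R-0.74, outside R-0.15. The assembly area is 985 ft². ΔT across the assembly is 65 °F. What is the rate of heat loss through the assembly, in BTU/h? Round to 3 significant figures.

4640 BTU/h

0.634 × 1.2 = 0.7608
0.734/0.873 = 0.8408
R_total = 0.74 + 0.7608 + 11.3 + 0.8408 + 0.15 = 13.79 ft²·°F·h/BTU
Q = A·ΔT/R = 985 × 65 / 13.79 = 4642 BTU/h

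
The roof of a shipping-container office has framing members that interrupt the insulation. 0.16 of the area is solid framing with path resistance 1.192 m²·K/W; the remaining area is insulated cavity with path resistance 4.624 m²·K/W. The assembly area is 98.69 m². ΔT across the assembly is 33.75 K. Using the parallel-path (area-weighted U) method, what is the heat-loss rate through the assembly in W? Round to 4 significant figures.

1052 W

U_eff = 0.84/4.624 + 0.16/1.192 = 0.18166 + 0.13423 = 0.31589
R_eff = 1/U_eff = 3.1657 m²·K/W
Q = 98.69 × 33.75 / 3.1657 = 1052.2 W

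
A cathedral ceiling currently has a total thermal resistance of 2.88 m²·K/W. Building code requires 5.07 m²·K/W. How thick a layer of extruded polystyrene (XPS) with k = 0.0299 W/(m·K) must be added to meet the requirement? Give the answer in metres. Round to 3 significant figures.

ΔR = 5.07 − 2.88 = 2.19 m²·K/W
L = ΔR × k = 2.19 × 0.0299 = 0.06548 m

0.0655 m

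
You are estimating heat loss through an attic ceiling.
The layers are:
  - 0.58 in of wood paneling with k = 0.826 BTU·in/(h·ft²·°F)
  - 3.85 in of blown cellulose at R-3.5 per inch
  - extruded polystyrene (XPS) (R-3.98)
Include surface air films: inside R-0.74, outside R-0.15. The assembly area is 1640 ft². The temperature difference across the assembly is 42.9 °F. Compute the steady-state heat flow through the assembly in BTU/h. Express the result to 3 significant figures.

0.58/0.826 = 0.7022
3.85 × 3.5 = 13.47
R_total = 0.74 + 0.7022 + 13.47 + 3.98 + 0.15 = 19.05 ft²·°F·h/BTU
Q = A·ΔT/R = 1640 × 42.9 / 19.05 = 3694 BTU/h

3690 BTU/h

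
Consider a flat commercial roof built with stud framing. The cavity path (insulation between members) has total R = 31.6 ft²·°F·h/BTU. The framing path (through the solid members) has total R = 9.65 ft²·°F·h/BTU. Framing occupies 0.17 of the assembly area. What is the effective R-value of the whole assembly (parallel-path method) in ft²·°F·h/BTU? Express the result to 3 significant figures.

22.8 ft²·°F·h/BTU

U_eff = 0.83/31.6 + 0.17/9.65 = 0.02627 + 0.01762 = 0.04388
R_eff = 1/U_eff = 22.79 ft²·°F·h/BTU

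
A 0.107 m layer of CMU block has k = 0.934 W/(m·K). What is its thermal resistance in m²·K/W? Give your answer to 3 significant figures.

R = L/k = 0.107/0.934 = 0.1146 m²·K/W

0.115 m²·K/W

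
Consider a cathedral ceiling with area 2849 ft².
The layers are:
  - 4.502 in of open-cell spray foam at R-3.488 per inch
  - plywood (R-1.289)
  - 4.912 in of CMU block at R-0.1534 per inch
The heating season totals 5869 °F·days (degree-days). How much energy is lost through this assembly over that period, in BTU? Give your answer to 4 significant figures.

22610000 BTU

4.502 × 3.488 = 15.703
4.912 × 0.1534 = 0.7535
R_total = 15.703 + 1.289 + 0.7535 = 17.745 ft²·°F·h/BTU
E = A × HDD × 24 / R = 2849 × 5869 × 24 / 17.745 = 22614000 BTU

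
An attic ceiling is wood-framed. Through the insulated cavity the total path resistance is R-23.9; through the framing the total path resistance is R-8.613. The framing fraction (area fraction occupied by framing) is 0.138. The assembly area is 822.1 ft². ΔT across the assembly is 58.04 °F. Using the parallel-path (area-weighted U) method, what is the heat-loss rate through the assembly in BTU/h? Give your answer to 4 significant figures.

U_eff = 0.862/23.9 + 0.138/8.613 = 0.036067 + 0.016022 = 0.052089
R_eff = 1/U_eff = 19.198 ft²·°F·h/BTU
Q = 822.1 × 58.04 / 19.198 = 2485.4 BTU/h

2485 BTU/h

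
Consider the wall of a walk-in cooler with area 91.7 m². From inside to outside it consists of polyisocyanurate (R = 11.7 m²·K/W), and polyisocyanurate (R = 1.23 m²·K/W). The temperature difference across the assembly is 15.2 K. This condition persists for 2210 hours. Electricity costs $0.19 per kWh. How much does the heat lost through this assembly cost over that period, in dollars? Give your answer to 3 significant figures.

45.3 dollars

R_total = 11.7 + 1.23 = 12.93 m²·K/W
Q = 91.7 × 15.2 / 12.93 = 107.8 W
E = 107.8 W × 2210 h / 1000 = 238.2 kWh
Cost = 238.2 × 0.19 = $45.26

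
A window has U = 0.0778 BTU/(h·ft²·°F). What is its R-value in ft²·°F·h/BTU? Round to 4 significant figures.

R = 1/U = 1/0.0778 = 12.853

12.85 ft²·°F·h/BTU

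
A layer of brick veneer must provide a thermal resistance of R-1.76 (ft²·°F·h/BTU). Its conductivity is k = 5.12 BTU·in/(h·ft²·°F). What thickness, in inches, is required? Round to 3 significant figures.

9.01 in

L = R × k = 1.76 × 5.12 = 9.011 in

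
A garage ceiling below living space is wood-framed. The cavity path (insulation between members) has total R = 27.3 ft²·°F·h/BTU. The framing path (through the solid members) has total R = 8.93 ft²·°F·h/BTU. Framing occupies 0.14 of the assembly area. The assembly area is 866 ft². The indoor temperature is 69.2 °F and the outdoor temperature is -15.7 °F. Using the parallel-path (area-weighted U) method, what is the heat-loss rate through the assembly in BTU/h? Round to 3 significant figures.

3470 BTU/h

U_eff = 0.86/27.3 + 0.14/8.93 = 0.0315 + 0.01568 = 0.04718
R_eff = 1/U_eff = 21.2 ft²·°F·h/BTU
Q = 866 × (69.2 − (-15.7)) / 21.2 = 3469 BTU/h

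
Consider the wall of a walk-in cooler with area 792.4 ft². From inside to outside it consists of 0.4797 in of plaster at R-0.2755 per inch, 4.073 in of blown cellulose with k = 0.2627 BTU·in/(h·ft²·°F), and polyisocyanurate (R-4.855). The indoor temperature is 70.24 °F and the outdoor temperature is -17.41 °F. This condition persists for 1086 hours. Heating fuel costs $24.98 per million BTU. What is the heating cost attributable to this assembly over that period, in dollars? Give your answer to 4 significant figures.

0.4797 × 0.2755 = 0.13216
4.073/0.2627 = 15.504
R_total = 0.13216 + 15.504 + 4.855 = 20.492 ft²·°F·h/BTU
Q = 792.4 × (70.24 − (-17.41)) / 20.492 = 3389.4 BTU/h
E = 3389.4 × 1086 = 3680900 BTU
Cost = 3680900/10⁶ × 24.98 = $91.948

91.95 dollars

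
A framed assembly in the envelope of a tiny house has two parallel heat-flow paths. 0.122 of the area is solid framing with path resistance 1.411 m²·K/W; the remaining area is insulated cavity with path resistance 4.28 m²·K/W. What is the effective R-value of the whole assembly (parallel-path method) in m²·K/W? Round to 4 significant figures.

3.429 m²·K/W

U_eff = 0.878/4.28 + 0.122/1.411 = 0.20514 + 0.086464 = 0.2916
R_eff = 1/U_eff = 3.4293 m²·K/W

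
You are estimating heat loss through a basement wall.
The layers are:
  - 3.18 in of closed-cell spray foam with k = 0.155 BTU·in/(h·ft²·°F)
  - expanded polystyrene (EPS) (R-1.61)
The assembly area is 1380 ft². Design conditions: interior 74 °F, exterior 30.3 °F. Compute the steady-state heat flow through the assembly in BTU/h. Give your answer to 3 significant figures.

3.18/0.155 = 20.52
R_total = 20.52 + 1.61 = 22.13 ft²·°F·h/BTU
Q = A·ΔT/R = 1380 × (74 − 30.3) / 22.13 = 2726 BTU/h

2730 BTU/h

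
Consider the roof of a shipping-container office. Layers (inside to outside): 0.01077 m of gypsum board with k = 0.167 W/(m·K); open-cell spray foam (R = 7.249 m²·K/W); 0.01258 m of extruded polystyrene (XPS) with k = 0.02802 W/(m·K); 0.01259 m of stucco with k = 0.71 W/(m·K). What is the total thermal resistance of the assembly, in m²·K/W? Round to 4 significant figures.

7.780 m²·K/W

0.01077/0.167 = 0.064491
0.01258/0.02802 = 0.44897
0.01259/0.71 = 0.017732
R_total = 0.064491 + 7.249 + 0.44897 + 0.017732 = 7.7802 m²·K/W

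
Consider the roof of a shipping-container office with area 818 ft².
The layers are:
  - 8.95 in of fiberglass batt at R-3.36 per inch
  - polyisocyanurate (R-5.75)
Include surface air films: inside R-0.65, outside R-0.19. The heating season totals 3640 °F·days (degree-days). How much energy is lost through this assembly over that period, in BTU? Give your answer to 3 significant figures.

8.95 × 3.36 = 30.07
R_total = 0.65 + 30.07 + 5.75 + 0.19 = 36.66 ft²·°F·h/BTU
E = A × HDD × 24 / R = 818 × 3640 × 24 / 36.66 = 1949000 BTU

1950000 BTU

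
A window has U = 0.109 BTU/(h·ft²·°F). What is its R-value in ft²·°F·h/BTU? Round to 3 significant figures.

9.17 ft²·°F·h/BTU

R = 1/U = 1/0.109 = 9.174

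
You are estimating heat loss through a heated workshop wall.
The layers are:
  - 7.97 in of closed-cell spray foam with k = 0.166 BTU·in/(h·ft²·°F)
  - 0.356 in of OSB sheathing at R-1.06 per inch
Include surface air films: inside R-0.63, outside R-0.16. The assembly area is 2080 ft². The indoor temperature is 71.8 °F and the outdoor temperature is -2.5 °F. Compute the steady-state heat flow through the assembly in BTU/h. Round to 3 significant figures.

3140 BTU/h

7.97/0.166 = 48.01
0.356 × 1.06 = 0.3774
R_total = 0.63 + 48.01 + 0.3774 + 0.16 = 49.18 ft²·°F·h/BTU
Q = A·ΔT/R = 2080 × (71.8 − (-2.5)) / 49.18 = 3142 BTU/h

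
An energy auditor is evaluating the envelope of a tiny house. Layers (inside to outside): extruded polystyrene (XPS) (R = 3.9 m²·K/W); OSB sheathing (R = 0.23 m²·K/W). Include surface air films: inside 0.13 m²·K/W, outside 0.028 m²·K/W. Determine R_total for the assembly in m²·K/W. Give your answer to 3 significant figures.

4.29 m²·K/W

R_total = 0.13 + 3.9 + 0.23 + 0.028 = 4.288 m²·K/W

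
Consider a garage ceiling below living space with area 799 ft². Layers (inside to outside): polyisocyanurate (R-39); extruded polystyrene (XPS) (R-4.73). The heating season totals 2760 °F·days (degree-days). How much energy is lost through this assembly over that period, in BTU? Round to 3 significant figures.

1210000 BTU

R_total = 39 + 4.73 = 43.73 ft²·°F·h/BTU
E = A × HDD × 24 / R = 799 × 2760 × 24 / 43.73 = 1210000 BTU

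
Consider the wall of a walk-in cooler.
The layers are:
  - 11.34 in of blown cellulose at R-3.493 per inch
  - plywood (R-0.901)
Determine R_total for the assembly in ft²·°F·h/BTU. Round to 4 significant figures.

11.34 × 3.493 = 39.611
R_total = 39.611 + 0.901 = 40.512 ft²·°F·h/BTU

40.51 ft²·°F·h/BTU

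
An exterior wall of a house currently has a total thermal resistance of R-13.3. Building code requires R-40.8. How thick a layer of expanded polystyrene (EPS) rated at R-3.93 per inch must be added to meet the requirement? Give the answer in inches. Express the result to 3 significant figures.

7.00 in

ΔR = 40.8 − 13.3 = 27.5 ft²·°F·h/BTU
L = ΔR / (R/in) = 27.5/3.93 = 6.997 in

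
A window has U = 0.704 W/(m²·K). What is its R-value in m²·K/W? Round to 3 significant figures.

R = 1/U = 1/0.704 = 1.42

1.42 m²·K/W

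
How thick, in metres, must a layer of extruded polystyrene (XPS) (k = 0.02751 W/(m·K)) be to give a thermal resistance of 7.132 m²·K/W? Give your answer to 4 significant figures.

0.1962 m

L = R·k = 7.132 × 0.02751 = 0.1962 m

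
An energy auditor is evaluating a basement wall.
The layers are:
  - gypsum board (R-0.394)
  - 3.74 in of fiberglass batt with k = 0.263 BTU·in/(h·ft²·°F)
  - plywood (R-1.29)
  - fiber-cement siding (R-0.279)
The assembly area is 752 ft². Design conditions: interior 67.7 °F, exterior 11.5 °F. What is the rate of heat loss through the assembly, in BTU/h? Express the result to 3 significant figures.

3.74/0.263 = 14.22
R_total = 0.394 + 14.22 + 1.29 + 0.279 = 16.18 ft²·°F·h/BTU
Q = A·ΔT/R = 752 × (67.7 − 11.5) / 16.18 = 2611 BTU/h

2610 BTU/h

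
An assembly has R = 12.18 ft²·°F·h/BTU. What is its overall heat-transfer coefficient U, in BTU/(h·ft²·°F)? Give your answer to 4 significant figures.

0.08210 BTU/(h·ft²·°F)

U = 1/R = 1/12.18 = 0.082102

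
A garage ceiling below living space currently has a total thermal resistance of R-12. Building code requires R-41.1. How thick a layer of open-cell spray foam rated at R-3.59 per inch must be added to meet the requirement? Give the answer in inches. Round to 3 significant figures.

ΔR = 41.1 − 12 = 29.1 ft²·°F·h/BTU
L = ΔR / (R/in) = 29.1/3.59 = 8.106 in

8.11 in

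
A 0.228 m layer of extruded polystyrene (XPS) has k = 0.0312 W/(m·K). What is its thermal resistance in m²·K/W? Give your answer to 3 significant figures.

R = L/k = 0.228/0.0312 = 7.308 m²·K/W

7.31 m²·K/W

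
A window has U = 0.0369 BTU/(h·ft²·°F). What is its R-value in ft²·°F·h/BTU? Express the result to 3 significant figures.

27.1 ft²·°F·h/BTU

R = 1/U = 1/0.0369 = 27.1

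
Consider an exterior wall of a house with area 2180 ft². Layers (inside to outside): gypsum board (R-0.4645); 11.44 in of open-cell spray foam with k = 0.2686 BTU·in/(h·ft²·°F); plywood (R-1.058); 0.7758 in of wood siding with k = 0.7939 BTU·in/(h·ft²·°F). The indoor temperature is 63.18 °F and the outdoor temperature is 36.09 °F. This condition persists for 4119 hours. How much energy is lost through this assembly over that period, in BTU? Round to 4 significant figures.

11.44/0.2686 = 42.591
0.7758/0.7939 = 0.9772
R_total = 0.4645 + 42.591 + 1.058 + 0.9772 = 45.091 ft²·°F·h/BTU
Q = 2180 × (63.18 − 36.09) / 45.091 = 1309.7 BTU/h
E = 1309.7 × 4119 = 5394700 BTU

5395000 BTU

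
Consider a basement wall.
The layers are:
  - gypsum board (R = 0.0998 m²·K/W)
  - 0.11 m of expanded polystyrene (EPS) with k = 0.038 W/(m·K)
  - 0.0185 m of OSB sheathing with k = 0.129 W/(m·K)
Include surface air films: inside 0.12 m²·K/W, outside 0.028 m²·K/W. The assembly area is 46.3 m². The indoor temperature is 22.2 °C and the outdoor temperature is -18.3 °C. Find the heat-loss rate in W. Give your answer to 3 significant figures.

571 W

0.11/0.038 = 2.895
0.0185/0.129 = 0.1434
R_total = 0.12 + 0.0998 + 2.895 + 0.1434 + 0.028 = 3.286 m²·K/W
Q = A·ΔT/R = 46.3 × (22.2 − (-18.3)) / 3.286 = 570.7 W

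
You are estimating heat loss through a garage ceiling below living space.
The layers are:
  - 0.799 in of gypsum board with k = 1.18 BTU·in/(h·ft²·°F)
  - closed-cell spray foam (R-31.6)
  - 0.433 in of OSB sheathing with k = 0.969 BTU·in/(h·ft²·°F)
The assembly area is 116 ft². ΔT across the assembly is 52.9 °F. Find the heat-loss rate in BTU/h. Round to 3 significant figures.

188 BTU/h

0.799/1.18 = 0.6771
0.433/0.969 = 0.4469
R_total = 0.6771 + 31.6 + 0.4469 = 32.72 ft²·°F·h/BTU
Q = A·ΔT/R = 116 × 52.9 / 32.72 = 187.5 BTU/h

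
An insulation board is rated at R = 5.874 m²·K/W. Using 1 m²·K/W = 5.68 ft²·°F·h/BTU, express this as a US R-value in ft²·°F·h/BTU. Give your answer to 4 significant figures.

R_US = 5.874 × 5.68 = 33.364

33.36 ft²·°F·h/BTU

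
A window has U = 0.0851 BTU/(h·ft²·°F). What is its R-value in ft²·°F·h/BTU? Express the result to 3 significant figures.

R = 1/U = 1/0.0851 = 11.75

11.8 ft²·°F·h/BTU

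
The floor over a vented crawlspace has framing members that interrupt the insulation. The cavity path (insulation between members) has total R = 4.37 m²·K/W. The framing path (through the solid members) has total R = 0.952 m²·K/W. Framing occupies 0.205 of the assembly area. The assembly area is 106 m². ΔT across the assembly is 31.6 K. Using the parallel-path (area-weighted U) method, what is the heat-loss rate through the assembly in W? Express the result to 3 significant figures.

1330 W

U_eff = 0.795/4.37 + 0.205/0.952 = 0.1819 + 0.2153 = 0.3973
R_eff = 1/U_eff = 2.517 m²·K/W
Q = 106 × 31.6 / 2.517 = 1331 W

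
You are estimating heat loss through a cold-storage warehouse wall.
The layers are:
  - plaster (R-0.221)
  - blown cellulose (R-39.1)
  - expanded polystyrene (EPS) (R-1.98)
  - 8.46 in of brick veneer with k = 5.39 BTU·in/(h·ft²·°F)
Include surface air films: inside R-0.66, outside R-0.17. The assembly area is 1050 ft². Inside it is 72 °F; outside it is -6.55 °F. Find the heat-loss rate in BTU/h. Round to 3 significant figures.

8.46/5.39 = 1.57
R_total = 0.66 + 0.221 + 39.1 + 1.98 + 1.57 + 0.17 = 43.7 ft²·°F·h/BTU
Q = A·ΔT/R = 1050 × (72 − (-6.55)) / 43.7 = 1887 BTU/h

1890 BTU/h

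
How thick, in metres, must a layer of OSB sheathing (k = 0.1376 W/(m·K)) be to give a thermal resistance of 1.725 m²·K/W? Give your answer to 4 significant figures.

0.2374 m

L = R·k = 1.725 × 0.1376 = 0.23736 m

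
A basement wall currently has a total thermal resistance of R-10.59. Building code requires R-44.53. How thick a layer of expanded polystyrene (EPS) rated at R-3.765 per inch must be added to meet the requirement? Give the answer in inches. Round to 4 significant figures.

ΔR = 44.53 − 10.59 = 33.94 ft²·°F·h/BTU
L = ΔR / (R/in) = 33.94/3.765 = 9.0146 in

9.015 in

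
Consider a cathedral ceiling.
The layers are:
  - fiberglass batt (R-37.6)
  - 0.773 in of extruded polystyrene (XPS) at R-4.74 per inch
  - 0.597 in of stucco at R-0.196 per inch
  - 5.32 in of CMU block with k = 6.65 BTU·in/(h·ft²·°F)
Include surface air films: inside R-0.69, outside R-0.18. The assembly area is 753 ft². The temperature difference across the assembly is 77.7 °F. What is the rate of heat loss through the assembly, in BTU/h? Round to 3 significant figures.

1360 BTU/h

0.773 × 4.74 = 3.664
0.597 × 0.196 = 0.117
5.32/6.65 = 0.8
R_total = 0.69 + 37.6 + 3.664 + 0.117 + 0.8 + 0.18 = 43.05 ft²·°F·h/BTU
Q = A·ΔT/R = 753 × 77.7 / 43.05 = 1359 BTU/h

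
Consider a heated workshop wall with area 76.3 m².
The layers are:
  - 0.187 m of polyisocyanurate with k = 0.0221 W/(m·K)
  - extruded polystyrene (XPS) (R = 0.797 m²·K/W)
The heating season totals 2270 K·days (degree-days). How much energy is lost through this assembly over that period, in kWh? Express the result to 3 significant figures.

449 kWh

0.187/0.0221 = 8.462
R_total = 8.462 + 0.797 = 9.259 m²·K/W
E = A × HDD × 24 / R / 1000 = 76.3 × 2270 × 24 / 9.259 / 1000 = 449 kWh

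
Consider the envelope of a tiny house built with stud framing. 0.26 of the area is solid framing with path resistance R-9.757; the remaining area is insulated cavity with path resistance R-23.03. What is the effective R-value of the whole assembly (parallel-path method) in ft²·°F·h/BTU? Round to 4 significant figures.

U_eff = 0.74/23.03 + 0.26/9.757 = 0.032132 + 0.026648 = 0.05878
R_eff = 1/U_eff = 17.013 ft²·°F·h/BTU

17.01 ft²·°F·h/BTU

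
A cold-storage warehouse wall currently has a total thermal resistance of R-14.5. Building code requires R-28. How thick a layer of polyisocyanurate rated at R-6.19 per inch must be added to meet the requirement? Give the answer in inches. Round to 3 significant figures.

2.18 in

ΔR = 28 − 14.5 = 13.5 ft²·°F·h/BTU
L = ΔR / (R/in) = 13.5/6.19 = 2.181 in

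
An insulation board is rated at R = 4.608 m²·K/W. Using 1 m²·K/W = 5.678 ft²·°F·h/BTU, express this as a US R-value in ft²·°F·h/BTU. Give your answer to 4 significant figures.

26.16 ft²·°F·h/BTU

R_US = 4.608 × 5.678 = 26.164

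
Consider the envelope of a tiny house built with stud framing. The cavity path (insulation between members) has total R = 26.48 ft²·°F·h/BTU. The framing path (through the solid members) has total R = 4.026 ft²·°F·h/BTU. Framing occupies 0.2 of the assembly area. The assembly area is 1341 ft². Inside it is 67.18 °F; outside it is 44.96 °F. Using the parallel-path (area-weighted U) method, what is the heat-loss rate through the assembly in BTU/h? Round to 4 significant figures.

U_eff = 0.8/26.48 + 0.2/4.026 = 0.030211 + 0.049677 = 0.079889
R_eff = 1/U_eff = 12.517 ft²·°F·h/BTU
Q = 1341 × (67.18 − 44.96) / 12.517 = 2380.4 BTU/h

2380 BTU/h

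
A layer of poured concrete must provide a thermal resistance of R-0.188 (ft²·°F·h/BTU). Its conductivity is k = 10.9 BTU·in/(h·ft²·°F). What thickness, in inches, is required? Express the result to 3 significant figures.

2.05 in

L = R × k = 0.188 × 10.9 = 2.049 in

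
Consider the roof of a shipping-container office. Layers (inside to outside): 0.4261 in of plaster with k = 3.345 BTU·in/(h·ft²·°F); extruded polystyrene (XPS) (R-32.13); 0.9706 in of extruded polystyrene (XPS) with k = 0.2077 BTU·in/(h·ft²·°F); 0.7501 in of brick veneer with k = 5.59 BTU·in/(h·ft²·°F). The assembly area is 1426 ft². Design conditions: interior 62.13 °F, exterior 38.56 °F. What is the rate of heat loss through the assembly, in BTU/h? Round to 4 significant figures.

0.4261/3.345 = 0.12738
0.9706/0.2077 = 4.6731
0.7501/5.59 = 0.13419
R_total = 0.12738 + 32.13 + 4.6731 + 0.13419 = 37.065 ft²·°F·h/BTU
Q = A·ΔT/R = 1426 × (62.13 − 38.56) / 37.065 = 906.82 BTU/h

906.8 BTU/h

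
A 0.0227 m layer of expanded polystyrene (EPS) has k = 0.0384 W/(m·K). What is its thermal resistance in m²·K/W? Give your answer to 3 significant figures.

R = L/k = 0.0227/0.0384 = 0.5911 m²·K/W

0.591 m²·K/W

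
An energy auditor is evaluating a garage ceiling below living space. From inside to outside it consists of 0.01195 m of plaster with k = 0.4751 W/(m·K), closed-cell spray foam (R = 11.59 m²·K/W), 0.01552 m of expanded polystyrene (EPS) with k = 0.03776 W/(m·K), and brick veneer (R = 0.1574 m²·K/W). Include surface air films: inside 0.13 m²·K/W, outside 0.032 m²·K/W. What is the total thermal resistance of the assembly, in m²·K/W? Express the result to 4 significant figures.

12.35 m²·K/W

0.01195/0.4751 = 0.025153
0.01552/0.03776 = 0.41102
R_total = 0.13 + 0.025153 + 11.59 + 0.41102 + 0.1574 + 0.032 = 12.346 m²·K/W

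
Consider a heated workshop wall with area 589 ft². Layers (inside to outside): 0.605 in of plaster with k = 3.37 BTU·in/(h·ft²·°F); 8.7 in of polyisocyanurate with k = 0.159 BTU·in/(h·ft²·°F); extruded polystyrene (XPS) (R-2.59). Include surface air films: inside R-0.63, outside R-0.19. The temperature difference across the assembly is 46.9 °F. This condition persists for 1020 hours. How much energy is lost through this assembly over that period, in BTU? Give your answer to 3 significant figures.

0.605/3.37 = 0.1795
8.7/0.159 = 54.72
R_total = 0.63 + 0.1795 + 54.72 + 2.59 + 0.19 = 58.31 ft²·°F·h/BTU
Q = 589 × 46.9 / 58.31 = 473.8 BTU/h
E = 473.8 × 1020 = 483200 BTU

483000 BTU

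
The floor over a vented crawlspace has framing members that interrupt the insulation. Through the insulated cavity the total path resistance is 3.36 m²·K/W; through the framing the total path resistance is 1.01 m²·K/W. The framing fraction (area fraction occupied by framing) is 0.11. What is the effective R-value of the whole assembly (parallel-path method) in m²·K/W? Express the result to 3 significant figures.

U_eff = 0.89/3.36 + 0.11/1.01 = 0.2649 + 0.1089 = 0.3738
R_eff = 1/U_eff = 2.675 m²·K/W

2.68 m²·K/W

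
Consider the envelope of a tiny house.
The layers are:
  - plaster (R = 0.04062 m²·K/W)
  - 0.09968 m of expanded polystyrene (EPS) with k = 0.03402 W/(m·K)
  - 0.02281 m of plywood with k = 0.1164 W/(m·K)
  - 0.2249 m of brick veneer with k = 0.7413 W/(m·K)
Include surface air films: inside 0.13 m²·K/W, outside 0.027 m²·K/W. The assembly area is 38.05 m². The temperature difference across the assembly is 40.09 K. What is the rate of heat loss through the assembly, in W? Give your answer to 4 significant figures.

0.09968/0.03402 = 2.93
0.02281/0.1164 = 0.19596
0.2249/0.7413 = 0.30339
R_total = 0.13 + 0.04062 + 2.93 + 0.19596 + 0.30339 + 0.027 = 3.627 m²·K/W
Q = A·ΔT/R = 38.05 × 40.09 / 3.627 = 420.57 W

420.6 W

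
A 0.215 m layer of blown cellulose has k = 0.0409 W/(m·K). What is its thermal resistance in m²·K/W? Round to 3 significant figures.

R = L/k = 0.215/0.0409 = 5.257 m²·K/W

5.26 m²·K/W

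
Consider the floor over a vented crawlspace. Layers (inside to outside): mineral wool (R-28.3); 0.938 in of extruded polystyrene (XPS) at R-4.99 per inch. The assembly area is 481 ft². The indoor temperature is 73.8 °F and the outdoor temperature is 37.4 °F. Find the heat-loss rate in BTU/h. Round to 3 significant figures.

531 BTU/h

0.938 × 4.99 = 4.681
R_total = 28.3 + 4.681 = 32.98 ft²·°F·h/BTU
Q = A·ΔT/R = 481 × (73.8 − 37.4) / 32.98 = 530.9 BTU/h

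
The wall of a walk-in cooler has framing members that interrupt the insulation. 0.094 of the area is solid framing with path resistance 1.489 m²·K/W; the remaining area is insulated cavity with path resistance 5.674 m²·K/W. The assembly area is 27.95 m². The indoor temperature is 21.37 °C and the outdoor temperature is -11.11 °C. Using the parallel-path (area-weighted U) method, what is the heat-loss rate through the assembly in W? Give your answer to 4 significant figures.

202.3 W

U_eff = 0.906/5.674 + 0.094/1.489 = 0.15968 + 0.06313 = 0.22281
R_eff = 1/U_eff = 4.4882 m²·K/W
Q = 27.95 × (21.37 − (-11.11)) / 4.4882 = 202.27 W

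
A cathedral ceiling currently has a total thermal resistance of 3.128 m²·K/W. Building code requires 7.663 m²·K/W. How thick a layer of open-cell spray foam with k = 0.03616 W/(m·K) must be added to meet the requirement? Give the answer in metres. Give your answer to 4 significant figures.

ΔR = 7.663 − 3.128 = 4.535 m²·K/W
L = ΔR × k = 4.535 × 0.03616 = 0.16399 m

0.1640 m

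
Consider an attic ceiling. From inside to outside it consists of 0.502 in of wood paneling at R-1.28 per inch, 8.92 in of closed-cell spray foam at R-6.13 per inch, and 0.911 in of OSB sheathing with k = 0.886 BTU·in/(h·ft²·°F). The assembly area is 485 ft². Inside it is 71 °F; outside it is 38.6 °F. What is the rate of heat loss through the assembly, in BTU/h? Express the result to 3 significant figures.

0.502 × 1.28 = 0.6426
8.92 × 6.13 = 54.68
0.911/0.886 = 1.028
R_total = 0.6426 + 54.68 + 1.028 = 56.35 ft²·°F·h/BTU
Q = A·ΔT/R = 485 × (71 − 38.6) / 56.35 = 278.9 BTU/h

279 BTU/h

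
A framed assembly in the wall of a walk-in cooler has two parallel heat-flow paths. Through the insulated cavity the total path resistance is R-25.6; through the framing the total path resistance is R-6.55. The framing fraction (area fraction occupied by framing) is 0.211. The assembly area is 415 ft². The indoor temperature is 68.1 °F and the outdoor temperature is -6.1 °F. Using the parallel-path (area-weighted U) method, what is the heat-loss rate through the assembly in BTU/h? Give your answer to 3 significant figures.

U_eff = 0.789/25.6 + 0.211/6.55 = 0.03082 + 0.03221 = 0.06303
R_eff = 1/U_eff = 15.86 ft²·°F·h/BTU
Q = 415 × (68.1 − (-6.1)) / 15.86 = 1941 BTU/h

1940 BTU/h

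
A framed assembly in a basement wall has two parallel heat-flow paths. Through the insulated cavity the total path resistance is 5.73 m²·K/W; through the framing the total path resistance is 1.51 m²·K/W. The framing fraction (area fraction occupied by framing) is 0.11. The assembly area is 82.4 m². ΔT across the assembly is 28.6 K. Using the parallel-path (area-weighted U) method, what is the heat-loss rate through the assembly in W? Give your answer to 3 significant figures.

U_eff = 0.89/5.73 + 0.11/1.51 = 0.1553 + 0.07285 = 0.2282
R_eff = 1/U_eff = 4.383 m²·K/W
Q = 82.4 × 28.6 / 4.383 = 537.7 W

538 W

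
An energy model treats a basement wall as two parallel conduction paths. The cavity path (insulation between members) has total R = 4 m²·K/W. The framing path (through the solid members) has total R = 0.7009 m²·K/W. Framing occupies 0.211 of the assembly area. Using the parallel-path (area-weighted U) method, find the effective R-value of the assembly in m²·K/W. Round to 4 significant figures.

2.007 m²·K/W

U_eff = 0.789/4 + 0.211/0.7009 = 0.19725 + 0.30104 = 0.49829
R_eff = 1/U_eff = 2.0069 m²·K/W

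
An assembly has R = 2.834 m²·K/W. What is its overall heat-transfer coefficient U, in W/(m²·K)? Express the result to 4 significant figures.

U = 1/R = 1/2.834 = 0.35286

0.3529 W/(m²·K)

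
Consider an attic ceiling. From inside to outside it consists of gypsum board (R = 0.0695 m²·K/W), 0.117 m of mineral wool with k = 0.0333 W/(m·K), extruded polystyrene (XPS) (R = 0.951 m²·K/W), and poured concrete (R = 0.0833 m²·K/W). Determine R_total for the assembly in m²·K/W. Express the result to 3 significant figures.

0.117/0.0333 = 3.514
R_total = 0.0695 + 3.514 + 0.951 + 0.0833 = 4.617 m²·K/W

4.62 m²·K/W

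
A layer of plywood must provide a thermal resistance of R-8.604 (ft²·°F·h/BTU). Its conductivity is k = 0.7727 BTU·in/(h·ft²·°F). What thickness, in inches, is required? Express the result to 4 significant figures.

L = R × k = 8.604 × 0.7727 = 6.6483 in

6.648 in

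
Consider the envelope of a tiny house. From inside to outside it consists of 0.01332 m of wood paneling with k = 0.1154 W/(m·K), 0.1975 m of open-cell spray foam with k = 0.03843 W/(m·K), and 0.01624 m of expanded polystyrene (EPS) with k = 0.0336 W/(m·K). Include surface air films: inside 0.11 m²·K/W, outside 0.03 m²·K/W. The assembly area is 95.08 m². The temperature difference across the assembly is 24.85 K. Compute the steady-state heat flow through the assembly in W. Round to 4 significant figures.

0.01332/0.1154 = 0.11542
0.1975/0.03843 = 5.1392
0.01624/0.0336 = 0.48333
R_total = 0.11 + 0.11542 + 5.1392 + 0.48333 + 0.03 = 5.878 m²·K/W
Q = A·ΔT/R = 95.08 × 24.85 / 5.878 = 401.96 W

402.0 W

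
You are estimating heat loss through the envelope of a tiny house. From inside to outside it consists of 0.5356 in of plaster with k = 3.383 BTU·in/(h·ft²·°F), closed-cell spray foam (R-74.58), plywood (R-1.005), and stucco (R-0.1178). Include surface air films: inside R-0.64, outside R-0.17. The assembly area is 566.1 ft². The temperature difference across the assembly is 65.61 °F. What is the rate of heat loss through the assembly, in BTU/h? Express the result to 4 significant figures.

0.5356/3.383 = 0.15832
R_total = 0.64 + 0.15832 + 74.58 + 1.005 + 0.1178 + 0.17 = 76.671 ft²·°F·h/BTU
Q = A·ΔT/R = 566.1 × 65.61 / 76.671 = 484.43 BTU/h

484.4 BTU/h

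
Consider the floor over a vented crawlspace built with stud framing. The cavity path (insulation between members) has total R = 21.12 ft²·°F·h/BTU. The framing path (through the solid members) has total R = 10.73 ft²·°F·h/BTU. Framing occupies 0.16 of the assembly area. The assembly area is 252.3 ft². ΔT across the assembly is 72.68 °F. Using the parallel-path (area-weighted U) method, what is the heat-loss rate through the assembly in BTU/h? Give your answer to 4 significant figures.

U_eff = 0.84/21.12 + 0.16/10.73 = 0.039773 + 0.014911 = 0.054684
R_eff = 1/U_eff = 18.287 ft²·°F·h/BTU
Q = 252.3 × 72.68 / 18.287 = 1002.8 BTU/h

1003 BTU/h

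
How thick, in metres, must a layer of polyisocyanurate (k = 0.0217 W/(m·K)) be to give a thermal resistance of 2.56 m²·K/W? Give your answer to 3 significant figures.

L = R·k = 2.56 × 0.0217 = 0.05555 m

0.0556 m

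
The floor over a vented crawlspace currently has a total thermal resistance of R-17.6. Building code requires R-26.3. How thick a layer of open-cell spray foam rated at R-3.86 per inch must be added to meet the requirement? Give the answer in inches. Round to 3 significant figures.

2.25 in

ΔR = 26.3 − 17.6 = 8.7 ft²·°F·h/BTU
L = ΔR / (R/in) = 8.7/3.86 = 2.254 in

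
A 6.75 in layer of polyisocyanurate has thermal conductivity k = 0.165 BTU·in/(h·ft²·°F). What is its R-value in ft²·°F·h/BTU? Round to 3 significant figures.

40.9 ft²·°F·h/BTU

R = L/k = 6.75/0.165 = 40.91 ft²·°F·h/BTU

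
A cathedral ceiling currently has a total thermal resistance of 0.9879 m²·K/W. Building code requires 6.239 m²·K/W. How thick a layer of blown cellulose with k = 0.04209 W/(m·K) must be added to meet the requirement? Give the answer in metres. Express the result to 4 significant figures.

0.2210 m

ΔR = 6.239 − 0.9879 = 5.2511 m²·K/W
L = ΔR × k = 5.2511 × 0.04209 = 0.22102 m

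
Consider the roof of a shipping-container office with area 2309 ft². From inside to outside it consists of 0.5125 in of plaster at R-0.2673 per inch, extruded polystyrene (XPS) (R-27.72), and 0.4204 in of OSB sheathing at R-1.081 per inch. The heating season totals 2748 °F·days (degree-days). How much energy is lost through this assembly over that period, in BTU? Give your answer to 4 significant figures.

0.5125 × 0.2673 = 0.13699
0.4204 × 1.081 = 0.45445
R_total = 0.13699 + 27.72 + 0.45445 = 28.311 ft²·°F·h/BTU
E = A × HDD × 24 / R = 2309 × 2748 × 24 / 28.311 = 5378900 BTU

5379000 BTU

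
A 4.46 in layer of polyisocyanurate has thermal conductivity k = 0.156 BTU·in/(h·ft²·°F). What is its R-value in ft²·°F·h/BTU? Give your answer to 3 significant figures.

R = L/k = 4.46/0.156 = 28.59 ft²·°F·h/BTU

28.6 ft²·°F·h/BTU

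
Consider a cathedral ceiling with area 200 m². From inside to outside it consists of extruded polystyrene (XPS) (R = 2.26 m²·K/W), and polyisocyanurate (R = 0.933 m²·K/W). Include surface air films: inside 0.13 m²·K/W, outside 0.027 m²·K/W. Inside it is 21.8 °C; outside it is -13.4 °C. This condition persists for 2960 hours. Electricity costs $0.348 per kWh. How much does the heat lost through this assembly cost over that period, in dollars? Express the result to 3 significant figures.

R_total = 0.13 + 2.26 + 0.933 + 0.027 = 3.35 m²·K/W
Q = 200 × (21.8 − (-13.4)) / 3.35 = 2101 W
E = 2101 W × 2960 h / 1000 = 6220 kWh
Cost = 6220 × 0.348 = $2165

2160 dollars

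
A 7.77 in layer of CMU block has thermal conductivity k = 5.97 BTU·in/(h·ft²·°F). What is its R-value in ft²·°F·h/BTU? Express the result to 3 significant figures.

1.30 ft²·°F·h/BTU

R = L/k = 7.77/5.97 = 1.302 ft²·°F·h/BTU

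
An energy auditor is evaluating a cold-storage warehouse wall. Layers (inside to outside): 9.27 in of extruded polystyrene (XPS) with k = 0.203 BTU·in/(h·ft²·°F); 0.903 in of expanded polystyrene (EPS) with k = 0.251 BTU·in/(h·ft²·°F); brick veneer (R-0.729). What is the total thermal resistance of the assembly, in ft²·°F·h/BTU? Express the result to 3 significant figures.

9.27/0.203 = 45.67
0.903/0.251 = 3.598
R_total = 45.67 + 3.598 + 0.729 = 49.99 ft²·°F·h/BTU

50.0 ft²·°F·h/BTU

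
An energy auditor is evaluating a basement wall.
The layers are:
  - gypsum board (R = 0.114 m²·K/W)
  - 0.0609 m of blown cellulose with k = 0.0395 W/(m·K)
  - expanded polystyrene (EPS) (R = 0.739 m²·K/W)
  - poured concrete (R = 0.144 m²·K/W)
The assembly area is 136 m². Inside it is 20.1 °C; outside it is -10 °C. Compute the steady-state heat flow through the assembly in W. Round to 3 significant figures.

0.0609/0.0395 = 1.542
R_total = 0.114 + 1.542 + 0.739 + 0.144 = 2.539 m²·K/W
Q = A·ΔT/R = 136 × (20.1 − (-10)) / 2.539 = 1612 W

1610 W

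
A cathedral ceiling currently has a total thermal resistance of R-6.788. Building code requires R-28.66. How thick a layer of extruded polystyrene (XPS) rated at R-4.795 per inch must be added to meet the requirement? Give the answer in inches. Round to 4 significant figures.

ΔR = 28.66 − 6.788 = 21.872 ft²·°F·h/BTU
L = ΔR / (R/in) = 21.872/4.795 = 4.5614 in

4.561 in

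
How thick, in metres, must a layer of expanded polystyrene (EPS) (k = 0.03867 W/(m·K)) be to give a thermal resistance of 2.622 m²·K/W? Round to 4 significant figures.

0.1014 m

L = R·k = 2.622 × 0.03867 = 0.10139 m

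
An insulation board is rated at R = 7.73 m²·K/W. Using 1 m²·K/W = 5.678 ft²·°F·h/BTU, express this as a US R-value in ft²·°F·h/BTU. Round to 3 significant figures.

R_US = 7.73 × 5.678 = 43.89

43.9 ft²·°F·h/BTU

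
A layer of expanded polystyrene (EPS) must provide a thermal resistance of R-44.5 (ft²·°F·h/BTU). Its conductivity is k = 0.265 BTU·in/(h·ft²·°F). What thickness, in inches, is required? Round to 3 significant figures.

11.8 in

L = R × k = 44.5 × 0.265 = 11.79 in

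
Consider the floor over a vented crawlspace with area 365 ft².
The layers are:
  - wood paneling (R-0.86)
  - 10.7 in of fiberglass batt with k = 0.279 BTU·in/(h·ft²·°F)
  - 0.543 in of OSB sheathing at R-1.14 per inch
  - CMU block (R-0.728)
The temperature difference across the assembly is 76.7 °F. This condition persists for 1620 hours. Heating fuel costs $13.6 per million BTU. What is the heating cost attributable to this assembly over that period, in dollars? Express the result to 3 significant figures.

15.2 dollars

10.7/0.279 = 38.35
0.543 × 1.14 = 0.619
R_total = 0.86 + 38.35 + 0.619 + 0.728 = 40.56 ft²·°F·h/BTU
Q = 365 × 76.7 / 40.56 = 690.3 BTU/h
E = 690.3 × 1620 = 1118000 BTU
Cost = 1118000/10⁶ × 13.6 = $15.21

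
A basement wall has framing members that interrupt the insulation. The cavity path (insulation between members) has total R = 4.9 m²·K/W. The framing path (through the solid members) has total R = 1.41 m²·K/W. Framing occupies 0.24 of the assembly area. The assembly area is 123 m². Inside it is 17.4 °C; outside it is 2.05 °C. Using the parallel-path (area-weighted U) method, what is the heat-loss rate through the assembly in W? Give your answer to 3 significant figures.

U_eff = 0.76/4.9 + 0.24/1.41 = 0.1551 + 0.1702 = 0.3253
R_eff = 1/U_eff = 3.074 m²·K/W
Q = 123 × (17.4 − 2.05) / 3.074 = 614.2 W

614 W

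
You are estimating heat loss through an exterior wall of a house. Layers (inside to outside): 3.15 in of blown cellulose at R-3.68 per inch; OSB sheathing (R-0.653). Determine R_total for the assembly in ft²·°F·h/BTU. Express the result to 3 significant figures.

12.2 ft²·°F·h/BTU

3.15 × 3.68 = 11.59
R_total = 11.59 + 0.653 = 12.25 ft²·°F·h/BTU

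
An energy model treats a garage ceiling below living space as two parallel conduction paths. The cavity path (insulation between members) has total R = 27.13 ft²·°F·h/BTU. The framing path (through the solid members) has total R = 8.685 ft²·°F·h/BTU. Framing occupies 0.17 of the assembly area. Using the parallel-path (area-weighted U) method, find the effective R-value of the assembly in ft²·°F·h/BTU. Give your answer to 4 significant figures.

19.93 ft²·°F·h/BTU

U_eff = 0.83/27.13 + 0.17/8.685 = 0.030593 + 0.019574 = 0.050167
R_eff = 1/U_eff = 19.933 ft²·°F·h/BTU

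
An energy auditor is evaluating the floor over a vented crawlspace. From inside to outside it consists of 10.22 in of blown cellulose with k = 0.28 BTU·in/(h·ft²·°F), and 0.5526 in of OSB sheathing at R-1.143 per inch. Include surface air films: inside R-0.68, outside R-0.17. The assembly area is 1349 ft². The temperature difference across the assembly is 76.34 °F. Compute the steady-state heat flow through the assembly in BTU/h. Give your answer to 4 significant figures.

10.22/0.28 = 36.5
0.5526 × 1.143 = 0.63162
R_total = 0.68 + 36.5 + 0.63162 + 0.17 = 37.982 ft²·°F·h/BTU
Q = A·ΔT/R = 1349 × 76.34 / 37.982 = 2711.4 BTU/h

2711 BTU/h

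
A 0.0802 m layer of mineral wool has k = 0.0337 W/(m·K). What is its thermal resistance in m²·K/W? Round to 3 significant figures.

2.38 m²·K/W

R = L/k = 0.0802/0.0337 = 2.38 m²·K/W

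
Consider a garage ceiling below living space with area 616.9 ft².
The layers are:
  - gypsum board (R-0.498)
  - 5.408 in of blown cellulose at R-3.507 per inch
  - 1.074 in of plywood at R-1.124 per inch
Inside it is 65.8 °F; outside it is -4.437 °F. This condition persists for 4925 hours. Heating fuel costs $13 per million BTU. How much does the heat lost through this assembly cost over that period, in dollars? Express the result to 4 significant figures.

5.408 × 3.507 = 18.966
1.074 × 1.124 = 1.2072
R_total = 0.498 + 18.966 + 1.2072 = 20.671 ft²·°F·h/BTU
Q = 616.9 × (65.8 − (-4.437)) / 20.671 = 2096.1 BTU/h
E = 2096.1 × 4925 = 10323000 BTU
Cost = 10323000/10⁶ × 13 = $134.2

134.2 dollars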